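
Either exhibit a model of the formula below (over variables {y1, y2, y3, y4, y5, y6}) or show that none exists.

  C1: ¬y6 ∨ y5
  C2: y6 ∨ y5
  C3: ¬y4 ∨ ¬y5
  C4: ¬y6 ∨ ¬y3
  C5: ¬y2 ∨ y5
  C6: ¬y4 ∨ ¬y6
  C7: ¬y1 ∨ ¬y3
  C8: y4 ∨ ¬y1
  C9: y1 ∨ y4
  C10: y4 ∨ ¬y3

Case y6 = False:
The clause (y5) is unit, so y5 = True.
The clause (¬y4) is unit, so y4 = False.
The clause (¬y1) is unit, so y1 = False.
But (y1) is also a unit clause — contradiction.
So y6 must be the other value — set y6 = True.
The clause (y5) is unit, so y5 = True.
The clause (¬y4) is unit, so y4 = False.
The clause (¬y3) is unit, so y3 = False.
The clause (¬y1) is unit, so y1 = False.
But (y1) is also a unit clause — contradiction.
Neither y6 = True nor y6 = False works.

UNSATISFIABLE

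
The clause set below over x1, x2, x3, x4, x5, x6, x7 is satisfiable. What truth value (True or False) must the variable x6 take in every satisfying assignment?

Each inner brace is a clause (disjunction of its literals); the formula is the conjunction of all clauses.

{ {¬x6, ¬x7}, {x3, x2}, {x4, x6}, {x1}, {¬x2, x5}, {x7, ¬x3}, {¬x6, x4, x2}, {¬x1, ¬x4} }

Suppose x6 = False.
Unit clause (x4) forces x4 = True.
Unit clause (x1) forces x1 = True.
That conflicts with the unit clause (¬x1).
So every satisfying assignment has x6 = True.

True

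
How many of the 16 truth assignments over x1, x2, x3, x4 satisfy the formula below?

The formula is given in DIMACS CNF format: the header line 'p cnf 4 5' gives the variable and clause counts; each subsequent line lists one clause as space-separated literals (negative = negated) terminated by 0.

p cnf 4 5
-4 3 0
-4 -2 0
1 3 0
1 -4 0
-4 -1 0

There are 2^4 = 16 truth assignments over (x1, x2, x3, x4).
Check each against the 5 clauses (columns in the order x1, x2, x3, x4):
  F F F F  ✗ fails (x1 ∨ x3)
  F F F T  ✗ fails (¬x4 ∨ x3)
  F F T F  ✓ satisfies all
  F F T T  ✗ fails (x1 ∨ ¬x4)
  F T F F  ✗ fails (x1 ∨ x3)
  F T F T  ✗ fails (¬x4 ∨ x3)
  F T T F  ✓ satisfies all
  F T T T  ✗ fails (¬x4 ∨ ¬x2)
  T F F F  ✓ satisfies all
  T F F T  ✗ fails (¬x4 ∨ x3)
  T F T F  ✓ satisfies all
  T F T T  ✗ fails (¬x4 ∨ ¬x1)
  T T F F  ✓ satisfies all
  T T F T  ✗ fails (¬x4 ∨ x3)
  T T T F  ✓ satisfies all
  T T T T  ✗ fails (¬x4 ∨ ¬x2)
6 of the 16 rows are models.

6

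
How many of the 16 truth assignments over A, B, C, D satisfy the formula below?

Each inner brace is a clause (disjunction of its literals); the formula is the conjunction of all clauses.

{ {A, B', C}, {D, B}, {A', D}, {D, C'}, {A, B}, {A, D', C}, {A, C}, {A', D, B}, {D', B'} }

2

There are 2^4 = 16 truth assignments over (A, B, C, D).
Split on B. With B = 1, the clauses containing B are satisfied and B' drops from the rest; 0 of the 2^3 = 8 assignments to the other variables satisfy what remains.
With B = 0, by the same count on the reduced clause set, 2 assignments work.
(One model: A=T, B=F, C=F, D=T.)
Total: 0 + 2 = 2.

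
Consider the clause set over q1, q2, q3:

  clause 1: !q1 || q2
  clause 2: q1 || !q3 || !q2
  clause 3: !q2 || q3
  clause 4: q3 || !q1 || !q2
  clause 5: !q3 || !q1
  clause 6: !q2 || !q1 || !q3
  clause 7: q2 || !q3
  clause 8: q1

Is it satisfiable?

The clause (q1) is unit, so q1 = true.
The clause (q2) is unit, so q2 = true.
The clause (q3) is unit, so q3 = true.
That conflicts with the unit clause (!q3).
No assignment satisfies every clause.

No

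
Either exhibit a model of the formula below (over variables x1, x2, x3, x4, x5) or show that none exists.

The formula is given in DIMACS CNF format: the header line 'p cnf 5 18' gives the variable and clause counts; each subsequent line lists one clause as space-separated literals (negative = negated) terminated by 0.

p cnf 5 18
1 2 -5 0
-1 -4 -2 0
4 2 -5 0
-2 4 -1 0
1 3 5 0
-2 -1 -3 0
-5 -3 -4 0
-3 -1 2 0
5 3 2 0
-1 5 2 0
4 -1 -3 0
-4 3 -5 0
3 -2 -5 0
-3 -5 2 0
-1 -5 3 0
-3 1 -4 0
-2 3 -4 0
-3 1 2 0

x1=False, x2=True, x3=True, x4=False, x5=True

Branch on x1: set x1 = False.
Branch on x2: set x2 = True.
Branch on x3: set x3 = True.
Unit clause (¬x4) forces x4 = False.
Every clause is now satisfied; x5 is unconstrained.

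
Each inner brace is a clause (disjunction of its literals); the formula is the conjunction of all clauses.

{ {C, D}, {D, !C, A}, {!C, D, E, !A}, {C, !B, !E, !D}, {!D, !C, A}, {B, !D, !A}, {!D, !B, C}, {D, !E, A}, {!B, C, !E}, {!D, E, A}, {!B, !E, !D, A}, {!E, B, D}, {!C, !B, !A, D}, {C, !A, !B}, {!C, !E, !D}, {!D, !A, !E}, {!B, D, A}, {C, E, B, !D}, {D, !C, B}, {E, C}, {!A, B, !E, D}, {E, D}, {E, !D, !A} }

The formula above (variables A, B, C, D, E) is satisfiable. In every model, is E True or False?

True

Suppose E = false.
The clause (C) is unit, so C = true.
The clause (D) is unit, so D = true.
The clause (A) is unit, so A = true.
That conflicts with the unit clause (!A).
So every satisfying assignment has E = True.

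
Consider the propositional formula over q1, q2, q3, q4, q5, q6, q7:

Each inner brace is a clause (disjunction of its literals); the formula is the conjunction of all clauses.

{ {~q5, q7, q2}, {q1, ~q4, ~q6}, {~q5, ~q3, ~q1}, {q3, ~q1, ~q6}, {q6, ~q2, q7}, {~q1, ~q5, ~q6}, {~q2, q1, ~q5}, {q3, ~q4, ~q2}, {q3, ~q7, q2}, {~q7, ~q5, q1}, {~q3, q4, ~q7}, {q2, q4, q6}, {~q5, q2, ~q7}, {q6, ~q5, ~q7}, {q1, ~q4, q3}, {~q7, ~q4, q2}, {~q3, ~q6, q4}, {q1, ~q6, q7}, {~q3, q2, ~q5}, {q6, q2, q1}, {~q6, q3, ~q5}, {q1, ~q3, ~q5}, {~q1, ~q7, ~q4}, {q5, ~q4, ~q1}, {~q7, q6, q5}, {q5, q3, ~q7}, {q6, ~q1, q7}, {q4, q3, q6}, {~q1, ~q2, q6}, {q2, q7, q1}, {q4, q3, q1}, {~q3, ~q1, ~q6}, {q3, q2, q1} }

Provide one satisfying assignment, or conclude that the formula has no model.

UNSATISFIABLE

Case q5 = 0:
Case q4 = 0:
Case q3 = 0:
Unit clause (~q7) forces q7 = 0.
Unit clause (q6) forces q6 = 1.
Unit clause (~q1) forces q1 = 0.
Now (q1) is unsatisfied and unit — conflict.
Backtrack on q3: now try q3 = 1.
Unit clause (~q7) forces q7 = 0.
Unit clause (~q6) forces q6 = 0.
Unit clause (~q2) forces q2 = 0.
Now (q2) is unsatisfied and unit — conflict.
Neither q3 = 1 nor q3 = 0 works.
Backtrack on q4: now try q4 = 1.
Unit clause (~q1) forces q1 = 0.
Unit clause (~q6) forces q6 = 0.
Unit clause (q3) forces q3 = 1.
Unit clause (q2) forces q2 = 1.
Unit clause (q7) forces q7 = 1.
Now (~q7) is unsatisfied and unit — conflict.
Neither q4 = 1 nor q4 = 0 works.
Backtrack on q5: now try q5 = 1.
Case q7 = 1:
Unit clause (q1) forces q1 = 1.
Unit clause (~q3) forces q3 = 0.
Unit clause (~q6) forces q6 = 0.
Now (q6) is unsatisfied and unit — conflict.
Backtrack on q7: now try q7 = 0.
Unit clause (q2) forces q2 = 1.
Unit clause (q6) forces q6 = 1.
Unit clause (~q1) forces q1 = 0.
Now (q1) is unsatisfied and unit — conflict.
Neither q7 = 1 nor q7 = 0 works.
Neither q5 = 1 nor q5 = 0 works.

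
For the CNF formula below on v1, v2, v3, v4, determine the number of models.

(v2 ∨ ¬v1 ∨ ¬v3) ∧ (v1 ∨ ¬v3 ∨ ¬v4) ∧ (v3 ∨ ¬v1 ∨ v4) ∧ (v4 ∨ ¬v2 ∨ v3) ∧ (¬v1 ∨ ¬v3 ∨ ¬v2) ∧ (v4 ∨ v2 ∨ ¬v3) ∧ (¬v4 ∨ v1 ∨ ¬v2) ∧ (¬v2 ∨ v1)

There are 2^4 = 16 truth assignments over (v1, v2, v3, v4).
Check each against the 8 clauses (columns in the order v1, v2, v3, v4):
  F F F F  ✓ satisfies all
  F F F T  ✓ satisfies all
  F F T F  ✗ fails (v4 ∨ v2 ∨ ¬v3)
  F F T T  ✗ fails (v1 ∨ ¬v3 ∨ ¬v4)
  F T F F  ✗ fails (v4 ∨ ¬v2 ∨ v3)
  F T F T  ✗ fails (¬v4 ∨ v1 ∨ ¬v2)
  F T T F  ✗ fails (¬v2 ∨ v1)
  F T T T  ✗ fails (v1 ∨ ¬v3 ∨ ¬v4)
  T F F F  ✗ fails (v3 ∨ ¬v1 ∨ v4)
  T F F T  ✓ satisfies all
  T F T F  ✗ fails (v2 ∨ ¬v1 ∨ ¬v3)
  T F T T  ✗ fails (v2 ∨ ¬v1 ∨ ¬v3)
  T T F F  ✗ fails (v3 ∨ ¬v1 ∨ v4)
  T T F T  ✓ satisfies all
  T T T F  ✗ fails (¬v1 ∨ ¬v3 ∨ ¬v2)
  T T T T  ✗ fails (¬v1 ∨ ¬v3 ∨ ¬v2)
4 of the 16 rows are models.

4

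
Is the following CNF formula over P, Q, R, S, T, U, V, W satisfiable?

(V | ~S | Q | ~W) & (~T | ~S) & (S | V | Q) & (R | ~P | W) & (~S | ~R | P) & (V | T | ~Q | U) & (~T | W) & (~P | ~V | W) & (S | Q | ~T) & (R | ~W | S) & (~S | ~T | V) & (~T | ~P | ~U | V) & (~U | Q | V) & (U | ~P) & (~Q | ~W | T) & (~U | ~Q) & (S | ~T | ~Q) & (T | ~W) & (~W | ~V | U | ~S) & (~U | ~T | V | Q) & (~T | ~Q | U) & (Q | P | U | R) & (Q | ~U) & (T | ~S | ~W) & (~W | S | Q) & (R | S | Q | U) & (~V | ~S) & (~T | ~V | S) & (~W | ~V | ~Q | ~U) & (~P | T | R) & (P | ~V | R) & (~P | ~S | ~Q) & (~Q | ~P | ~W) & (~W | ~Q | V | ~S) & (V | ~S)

Case T = 0:
From the singleton clause (~W), W = 0.
Case R = 1:
Case S = 0:
Case V = 1:
From the singleton clause (~P), P = 0.
Case U = 0:
No clause remains; Q is free.
A satisfying assignment: P=0,  Q=0,  R=1,  S=0,  T=0,  U=0,  V=1,  W=0.

Yes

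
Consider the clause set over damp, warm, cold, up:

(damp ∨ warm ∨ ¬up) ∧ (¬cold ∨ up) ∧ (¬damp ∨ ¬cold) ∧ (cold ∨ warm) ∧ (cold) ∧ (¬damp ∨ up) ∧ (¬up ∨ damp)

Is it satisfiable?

From the singleton clause (cold), cold = True.
From the singleton clause (up), up = True.
From the singleton clause (¬damp), damp = False.
But (damp) is also a unit clause — contradiction.
No assignment satisfies every clause.

Unsatisfiable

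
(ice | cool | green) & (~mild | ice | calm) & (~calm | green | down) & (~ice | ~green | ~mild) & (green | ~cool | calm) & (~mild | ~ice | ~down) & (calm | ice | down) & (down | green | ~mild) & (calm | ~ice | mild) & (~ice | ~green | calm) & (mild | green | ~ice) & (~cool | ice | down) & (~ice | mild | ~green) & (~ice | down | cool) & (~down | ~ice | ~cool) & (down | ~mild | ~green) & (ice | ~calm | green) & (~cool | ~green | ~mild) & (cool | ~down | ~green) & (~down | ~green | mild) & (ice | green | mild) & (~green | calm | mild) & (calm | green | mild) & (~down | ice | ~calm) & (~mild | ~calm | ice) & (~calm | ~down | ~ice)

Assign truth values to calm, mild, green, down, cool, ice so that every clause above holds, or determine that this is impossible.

Branch on ice: set ice = 0.
Branch on cool: set cool = 0.
Unit clause (green) forces green = 1.
Unit clause (~down) forces down = 0.
Unit clause (calm) forces calm = 1.
Unit clause (~mild) forces mild = 0.
Every clause now holds.

calm ↦ 1, mild ↦ 0, green ↦ 1, down ↦ 0, cool ↦ 0, ice ↦ 0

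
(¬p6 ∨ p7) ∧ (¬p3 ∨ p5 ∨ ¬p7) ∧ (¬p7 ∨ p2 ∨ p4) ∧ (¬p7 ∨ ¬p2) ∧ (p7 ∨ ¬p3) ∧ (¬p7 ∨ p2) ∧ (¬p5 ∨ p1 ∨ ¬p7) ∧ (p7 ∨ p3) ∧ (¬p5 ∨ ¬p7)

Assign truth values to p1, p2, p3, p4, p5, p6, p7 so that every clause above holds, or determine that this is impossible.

Branch on p6: set p6 = False.
Branch on p7: set p7 = False.
(¬p3) alone gives p3 = False.
That conflicts with the unit clause (p3).
Backtrack on p7: now try p7 = True.
(¬p2) alone gives p2 = False.
That conflicts with the unit clause (p2).
Neither p7 = True nor p7 = False works.
Backtrack on p6: now try p6 = True.
(p7) alone gives p7 = True.
(¬p2) alone gives p2 = False.
That conflicts with the unit clause (p2).
Neither p6 = True nor p6 = False works.

UNSATISFIABLE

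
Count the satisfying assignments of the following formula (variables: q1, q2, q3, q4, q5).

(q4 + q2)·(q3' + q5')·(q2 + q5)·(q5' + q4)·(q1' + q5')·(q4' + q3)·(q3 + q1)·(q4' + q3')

There are 2^5 = 32 truth assignments over (q1, q2, q3, q4, q5).
Split on q1. With q1 = 1, the clauses containing q1 are satisfied and q1' drops from the rest; 2 of the 2^4 = 16 assignments to the other variables satisfy what remains.
With q1 = 0, by the same count on the reduced clause set, 1 assignment works.
Total: 2 + 1 = 3.

3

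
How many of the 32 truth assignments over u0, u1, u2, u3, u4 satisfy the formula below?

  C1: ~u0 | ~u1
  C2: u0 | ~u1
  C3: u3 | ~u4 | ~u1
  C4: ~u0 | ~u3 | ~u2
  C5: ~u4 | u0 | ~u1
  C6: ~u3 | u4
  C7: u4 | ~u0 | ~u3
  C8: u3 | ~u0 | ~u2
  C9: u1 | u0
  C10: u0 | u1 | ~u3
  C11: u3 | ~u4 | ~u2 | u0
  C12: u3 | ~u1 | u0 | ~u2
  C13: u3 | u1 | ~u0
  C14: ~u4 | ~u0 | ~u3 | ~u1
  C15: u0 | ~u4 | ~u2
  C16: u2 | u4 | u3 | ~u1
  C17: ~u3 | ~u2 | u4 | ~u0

1

There are 2^5 = 32 truth assignments over (u0, u1, u2, u3, u4).
Split on u3. With u3 = 1, the clauses containing u3 are satisfied and ~u3 drops from the rest; 1 of the 2^4 = 16 assignments to the other variables satisfy what remains.
With u3 = 0, by the same count on the reduced clause set, 0 assignments work.
(One model: u0=T, u1=F, u2=F, u3=T, u4=T.)
Total: 1 + 0 = 1.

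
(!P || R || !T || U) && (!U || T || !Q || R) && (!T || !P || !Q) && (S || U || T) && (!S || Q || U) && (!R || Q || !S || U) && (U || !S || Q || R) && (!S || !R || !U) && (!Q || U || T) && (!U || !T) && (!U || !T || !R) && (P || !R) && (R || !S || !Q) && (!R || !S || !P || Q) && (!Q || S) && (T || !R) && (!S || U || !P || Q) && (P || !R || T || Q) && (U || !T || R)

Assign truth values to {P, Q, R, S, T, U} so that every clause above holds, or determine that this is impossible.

Try U = true.
(!T) alone gives T = false.
(!R) alone gives R = false.
(!Q) alone gives Q = false.
No clause remains; P, S are free.

P=true; Q=false; R=false; S=false; T=false; U=true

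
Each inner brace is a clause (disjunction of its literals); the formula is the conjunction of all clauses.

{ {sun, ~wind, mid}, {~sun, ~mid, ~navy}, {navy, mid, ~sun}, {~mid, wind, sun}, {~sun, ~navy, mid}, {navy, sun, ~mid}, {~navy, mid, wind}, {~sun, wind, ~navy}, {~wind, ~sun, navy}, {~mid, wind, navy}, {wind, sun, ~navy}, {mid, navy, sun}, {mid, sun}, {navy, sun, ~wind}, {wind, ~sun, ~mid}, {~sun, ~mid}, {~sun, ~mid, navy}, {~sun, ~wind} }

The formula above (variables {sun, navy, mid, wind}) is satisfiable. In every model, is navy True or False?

True

Suppose navy = 0.
Suppose mid = 1.
(sun) alone gives sun = 1.
That conflicts with the unit clause (~sun).
So mid must be the other value — set mid = 0.
(~sun) alone gives sun = 0.
That conflicts with the unit clause (sun).
Both values of mid lead to a conflict.
So every satisfying assignment has navy = True.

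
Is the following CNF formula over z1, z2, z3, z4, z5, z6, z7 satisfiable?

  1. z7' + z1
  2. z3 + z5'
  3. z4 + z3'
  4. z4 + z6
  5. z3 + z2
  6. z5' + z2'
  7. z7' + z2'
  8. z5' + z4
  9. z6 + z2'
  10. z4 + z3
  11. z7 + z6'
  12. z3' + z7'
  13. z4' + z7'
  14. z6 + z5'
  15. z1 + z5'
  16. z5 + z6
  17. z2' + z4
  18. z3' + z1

No

Branch on z7: set z7 = 0.
The clause (z6') is unit, so z6 = 0.
The clause (z4) is unit, so z4 = 1.
The clause (z2') is unit, so z2 = 0.
The clause (z3) is unit, so z3 = 1.
The clause (z5') is unit, so z5 = 0.
But (z5) is also a unit clause — contradiction.
Undo z7 and try z7 = 1.
The clause (z1) is unit, so z1 = 1.
The clause (z2') is unit, so z2 = 0.
The clause (z3) is unit, so z3 = 1.
But (z3') is also a unit clause — contradiction.
Either choice for z7 ends in contradiction.
No assignment satisfies every clause.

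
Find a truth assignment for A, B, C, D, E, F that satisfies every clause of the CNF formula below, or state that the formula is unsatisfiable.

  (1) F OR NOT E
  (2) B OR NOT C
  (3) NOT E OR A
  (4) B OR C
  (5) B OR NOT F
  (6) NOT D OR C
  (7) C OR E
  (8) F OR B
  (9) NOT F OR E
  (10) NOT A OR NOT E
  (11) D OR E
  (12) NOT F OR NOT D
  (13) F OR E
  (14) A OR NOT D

Branch on F: set F = true.
Unit clause (B) forces B = true.
Unit clause (E) forces E = true.
Unit clause (A) forces A = true.
That conflicts with the unit clause (NOT A).
That branch fails; take F = false instead.
Unit clause (NOT E) forces E = false.
That conflicts with the unit clause (E).
Both values of F lead to a conflict.

UNSATISFIABLE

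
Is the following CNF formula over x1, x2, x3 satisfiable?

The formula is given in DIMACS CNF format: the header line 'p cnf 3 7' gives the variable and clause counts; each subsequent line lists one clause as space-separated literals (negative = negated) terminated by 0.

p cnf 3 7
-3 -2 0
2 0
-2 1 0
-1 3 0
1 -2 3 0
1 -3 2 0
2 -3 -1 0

No, unsatisfiable

From the singleton clause (x2), x2 = True.
From the singleton clause (¬x3), x3 = False.
From the singleton clause (x1), x1 = True.
That conflicts with the unit clause (¬x1).
No assignment satisfies every clause.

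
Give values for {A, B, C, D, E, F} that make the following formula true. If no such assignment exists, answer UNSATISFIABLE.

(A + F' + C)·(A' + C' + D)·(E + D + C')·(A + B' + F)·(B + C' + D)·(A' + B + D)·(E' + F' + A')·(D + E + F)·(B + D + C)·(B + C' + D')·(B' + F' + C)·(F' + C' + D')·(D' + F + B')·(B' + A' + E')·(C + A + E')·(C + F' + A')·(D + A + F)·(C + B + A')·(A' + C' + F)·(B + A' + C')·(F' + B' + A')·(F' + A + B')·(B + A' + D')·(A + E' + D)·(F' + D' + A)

A ↦ 0,  B ↦ 0,  C ↦ 0,  D ↦ 1,  E ↦ 0,  F ↦ 0

Branch on A: set A = 0.
Branch on F: set F = 0.
Unit clause (B') forces B = 0.
Unit clause (D) forces D = 1.
Unit clause (C') forces C = 0.
Unit clause (E') forces E = 0.
This assignment satisfies each clause.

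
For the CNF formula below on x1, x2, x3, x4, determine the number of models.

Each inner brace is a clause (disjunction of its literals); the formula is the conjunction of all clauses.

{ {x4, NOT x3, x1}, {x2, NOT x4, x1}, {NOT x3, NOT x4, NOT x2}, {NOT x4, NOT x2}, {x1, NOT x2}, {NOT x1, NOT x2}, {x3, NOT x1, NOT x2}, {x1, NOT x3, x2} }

There are 2^4 = 16 truth assignments over (x1, x2, x3, x4).
Check each against the 8 clauses (columns in the order x1, x2, x3, x4):
  F F F F  ✓ satisfies all
  F F F T  ✗ fails (x2 OR NOT x4 OR x1)
  F F T F  ✗ fails (x4 OR NOT x3 OR x1)
  F F T T  ✗ fails (x2 OR NOT x4 OR x1)
  F T F F  ✗ fails (x1 OR NOT x2)
  F T F T  ✗ fails (NOT x4 OR NOT x2)
  F T T F  ✗ fails (x4 OR NOT x3 OR x1)
  F T T T  ✗ fails (NOT x3 OR NOT x4 OR NOT x2)
  T F F F  ✓ satisfies all
  T F F T  ✓ satisfies all
  T F T F  ✓ satisfies all
  T F T T  ✓ satisfies all
  T T F F  ✗ fails (NOT x1 OR NOT x2)
  T T F T  ✗ fails (NOT x4 OR NOT x2)
  T T T F  ✗ fails (NOT x1 OR NOT x2)
  T T T T  ✗ fails (NOT x3 OR NOT x4 OR NOT x2)
5 of the 16 rows are models.

5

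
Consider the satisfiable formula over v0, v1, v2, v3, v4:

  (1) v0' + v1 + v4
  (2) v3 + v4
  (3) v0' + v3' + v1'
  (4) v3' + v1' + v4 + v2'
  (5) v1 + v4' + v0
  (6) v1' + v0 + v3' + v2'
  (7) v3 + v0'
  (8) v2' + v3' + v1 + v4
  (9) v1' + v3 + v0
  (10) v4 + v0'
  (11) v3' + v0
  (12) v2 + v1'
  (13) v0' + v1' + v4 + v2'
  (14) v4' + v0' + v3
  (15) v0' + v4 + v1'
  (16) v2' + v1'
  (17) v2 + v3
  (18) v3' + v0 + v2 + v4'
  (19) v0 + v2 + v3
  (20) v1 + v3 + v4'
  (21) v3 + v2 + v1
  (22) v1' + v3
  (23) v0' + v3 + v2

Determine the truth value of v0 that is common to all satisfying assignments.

Suppose v0 = 0.
The clause (v3') is unit, so v3 = 0.
The clause (v4) is unit, so v4 = 1.
The clause (v1) is unit, so v1 = 1.
Now (v1') is unsatisfied and unit — conflict.
So every satisfying assignment has v0 = True.

True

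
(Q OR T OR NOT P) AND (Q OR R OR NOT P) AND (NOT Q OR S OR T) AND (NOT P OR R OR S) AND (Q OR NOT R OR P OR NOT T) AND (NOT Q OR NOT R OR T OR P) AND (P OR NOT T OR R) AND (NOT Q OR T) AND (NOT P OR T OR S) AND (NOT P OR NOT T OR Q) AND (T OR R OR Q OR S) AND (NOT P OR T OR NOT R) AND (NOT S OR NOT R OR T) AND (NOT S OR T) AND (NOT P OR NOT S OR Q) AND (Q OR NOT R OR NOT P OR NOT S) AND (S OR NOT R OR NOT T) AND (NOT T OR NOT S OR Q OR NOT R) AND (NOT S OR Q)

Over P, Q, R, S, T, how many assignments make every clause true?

There are 2^5 = 32 truth assignments over (P, Q, R, S, T).
Split on R. With R = true, the clauses containing R are satisfied and NOT R drops from the rest; 3 of the 2^4 = 16 assignments to the other variables satisfy what remains.
With R = false, by the same count on the reduced clause set, 1 assignment works.
Total: 3 + 1 = 4.

4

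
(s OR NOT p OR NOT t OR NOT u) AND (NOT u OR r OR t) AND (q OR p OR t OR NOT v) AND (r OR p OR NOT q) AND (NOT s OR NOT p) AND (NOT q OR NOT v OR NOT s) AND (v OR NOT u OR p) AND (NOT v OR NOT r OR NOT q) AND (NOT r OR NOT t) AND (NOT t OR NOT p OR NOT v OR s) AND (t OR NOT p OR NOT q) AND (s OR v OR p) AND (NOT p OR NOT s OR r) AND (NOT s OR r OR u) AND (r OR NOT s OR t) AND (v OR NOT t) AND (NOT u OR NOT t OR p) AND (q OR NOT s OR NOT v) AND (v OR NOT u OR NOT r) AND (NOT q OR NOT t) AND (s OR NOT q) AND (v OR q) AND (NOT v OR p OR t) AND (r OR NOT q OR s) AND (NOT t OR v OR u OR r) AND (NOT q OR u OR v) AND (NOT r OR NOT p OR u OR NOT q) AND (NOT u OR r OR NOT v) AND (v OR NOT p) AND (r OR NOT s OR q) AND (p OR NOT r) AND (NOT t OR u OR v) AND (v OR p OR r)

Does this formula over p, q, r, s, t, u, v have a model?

Branch on s: set s = false.
From the singleton clause (NOT q), q = false.
From the singleton clause (v), v = true.
Branch on p: set p = false.
From the singleton clause (t), t = true.
From the singleton clause (NOT r), r = false.
From the singleton clause (NOT u), u = false.
This assignment satisfies each clause.
A satisfying assignment: p ↦ false,  q ↦ false,  r ↦ false,  s ↦ false,  t ↦ true,  u ↦ false,  v ↦ true.

Yes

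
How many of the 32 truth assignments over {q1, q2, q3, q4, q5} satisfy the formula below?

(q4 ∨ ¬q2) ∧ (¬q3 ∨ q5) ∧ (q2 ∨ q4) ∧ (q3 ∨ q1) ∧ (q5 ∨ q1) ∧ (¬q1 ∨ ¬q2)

There are 2^5 = 32 truth assignments over (q1, q2, q3, q4, q5).
Split on q2. With q2 = True, the clauses containing q2 are satisfied and ¬q2 drops from the rest; 1 of the 2^4 = 16 assignments to the other variables satisfy what remains.
With q2 = False, by the same count on the reduced clause set, 4 assignments work.
(One model: q1=F, q2=F, q3=T, q4=T, q5=T.)
Total: 1 + 4 = 5.

5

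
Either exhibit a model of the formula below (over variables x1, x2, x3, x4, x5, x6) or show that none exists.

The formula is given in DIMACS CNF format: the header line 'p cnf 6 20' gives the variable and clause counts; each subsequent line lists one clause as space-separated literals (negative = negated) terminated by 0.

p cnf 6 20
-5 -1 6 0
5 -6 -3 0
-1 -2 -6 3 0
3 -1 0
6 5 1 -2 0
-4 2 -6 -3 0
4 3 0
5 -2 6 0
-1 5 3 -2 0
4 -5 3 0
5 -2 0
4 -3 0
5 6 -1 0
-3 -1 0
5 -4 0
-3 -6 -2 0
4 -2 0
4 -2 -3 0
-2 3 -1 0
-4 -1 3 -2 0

x1: False, x2: False, x3: True, x4: True, x5: True, x6: False

Suppose x3 = True.
Unit clause (x4) forces x4 = True.
Unit clause (¬x1) forces x1 = False.
Unit clause (x5) forces x5 = True.
Suppose x2 = False.
Unit clause (¬x6) forces x6 = False.
All clauses are satisfied.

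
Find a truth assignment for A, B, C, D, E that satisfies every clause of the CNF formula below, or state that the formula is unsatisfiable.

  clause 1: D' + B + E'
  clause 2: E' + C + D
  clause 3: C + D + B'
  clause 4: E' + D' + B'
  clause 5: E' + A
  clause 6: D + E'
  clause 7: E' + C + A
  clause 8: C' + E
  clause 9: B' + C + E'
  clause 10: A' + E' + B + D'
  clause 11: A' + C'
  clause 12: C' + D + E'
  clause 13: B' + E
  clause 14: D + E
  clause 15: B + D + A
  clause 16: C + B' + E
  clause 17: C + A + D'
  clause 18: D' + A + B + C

A=1; B=0; C=0; D=1; E=0

Branch on E: set E = 0.
(C') alone gives C = 0.
(B') alone gives B = 0.
(D) alone gives D = 1.
(A) alone gives A = 1.
This assignment satisfies each clause.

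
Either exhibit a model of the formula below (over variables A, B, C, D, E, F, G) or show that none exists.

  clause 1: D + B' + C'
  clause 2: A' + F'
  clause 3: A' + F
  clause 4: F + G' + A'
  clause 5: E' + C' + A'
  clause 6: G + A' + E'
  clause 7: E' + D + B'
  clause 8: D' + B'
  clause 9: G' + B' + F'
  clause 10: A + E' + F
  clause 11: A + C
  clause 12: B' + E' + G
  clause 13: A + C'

UNSATISFIABLE

Branch on A: set A = 0.
Unit clause (C) forces C = 1.
But (C') is also a unit clause — contradiction.
That branch fails; take A = 1 instead.
Unit clause (F') forces F = 0.
But (F) is also a unit clause — contradiction.
Neither A = 1 nor A = 0 works.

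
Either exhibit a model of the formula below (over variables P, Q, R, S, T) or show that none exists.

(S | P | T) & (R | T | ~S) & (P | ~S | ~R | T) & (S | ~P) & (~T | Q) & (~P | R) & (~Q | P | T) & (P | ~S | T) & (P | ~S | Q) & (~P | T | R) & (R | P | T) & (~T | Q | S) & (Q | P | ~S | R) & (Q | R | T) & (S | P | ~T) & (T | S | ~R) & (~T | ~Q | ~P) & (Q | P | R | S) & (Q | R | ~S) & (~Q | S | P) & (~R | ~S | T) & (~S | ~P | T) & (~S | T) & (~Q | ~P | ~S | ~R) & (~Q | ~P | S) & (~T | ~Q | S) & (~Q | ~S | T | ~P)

P ↦ 0; Q ↦ 1; R ↦ 1; S ↦ 1; T ↦ 1

Try S = 1.
From the singleton clause (T), T = 1.
From the singleton clause (Q), Q = 1.
From the singleton clause (~P), P = 0.
No clause remains; R is free.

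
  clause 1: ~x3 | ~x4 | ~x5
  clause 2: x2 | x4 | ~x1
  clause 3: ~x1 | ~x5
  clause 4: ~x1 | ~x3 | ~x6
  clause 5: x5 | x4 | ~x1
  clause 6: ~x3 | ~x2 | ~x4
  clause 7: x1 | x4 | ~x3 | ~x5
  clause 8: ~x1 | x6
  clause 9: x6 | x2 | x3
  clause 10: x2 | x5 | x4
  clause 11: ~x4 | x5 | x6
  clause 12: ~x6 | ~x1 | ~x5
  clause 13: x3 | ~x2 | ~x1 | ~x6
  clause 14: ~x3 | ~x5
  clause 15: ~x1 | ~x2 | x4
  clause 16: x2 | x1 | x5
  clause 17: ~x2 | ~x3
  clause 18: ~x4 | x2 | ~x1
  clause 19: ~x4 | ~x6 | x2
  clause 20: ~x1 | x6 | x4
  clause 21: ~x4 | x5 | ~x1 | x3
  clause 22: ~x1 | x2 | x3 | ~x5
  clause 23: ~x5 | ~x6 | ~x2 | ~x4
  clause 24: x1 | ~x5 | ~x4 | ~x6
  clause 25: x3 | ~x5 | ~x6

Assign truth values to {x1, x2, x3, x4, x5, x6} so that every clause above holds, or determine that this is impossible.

x1=0,  x2=1,  x3=0,  x4=0,  x5=1,  x6=0

Suppose x1 = 0.
Suppose x3 = 0.
Suppose x6 = 0.
Unit clause (x2) forces x2 = 1.
Suppose x4 = 0.
All clauses hold; x5 can take either value.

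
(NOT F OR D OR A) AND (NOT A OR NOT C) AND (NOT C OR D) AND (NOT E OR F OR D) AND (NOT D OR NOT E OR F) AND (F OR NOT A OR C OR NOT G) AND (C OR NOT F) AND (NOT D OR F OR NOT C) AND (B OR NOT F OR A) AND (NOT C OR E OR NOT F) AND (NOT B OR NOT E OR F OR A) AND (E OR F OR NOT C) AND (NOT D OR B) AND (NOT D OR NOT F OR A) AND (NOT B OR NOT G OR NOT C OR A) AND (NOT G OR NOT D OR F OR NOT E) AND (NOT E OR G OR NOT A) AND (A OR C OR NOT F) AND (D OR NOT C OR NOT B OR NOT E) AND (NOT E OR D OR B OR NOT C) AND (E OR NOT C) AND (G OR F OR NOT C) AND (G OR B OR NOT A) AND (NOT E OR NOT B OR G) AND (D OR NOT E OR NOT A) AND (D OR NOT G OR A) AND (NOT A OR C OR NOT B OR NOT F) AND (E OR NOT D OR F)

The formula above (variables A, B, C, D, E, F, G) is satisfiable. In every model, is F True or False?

Suppose F = true.
The clause (C) is unit, so C = true.
The clause (NOT A) is unit, so A = false.
The clause (D) is unit, so D = true.
That conflicts with the unit clause (NOT D).
So every satisfying assignment has F = False.

False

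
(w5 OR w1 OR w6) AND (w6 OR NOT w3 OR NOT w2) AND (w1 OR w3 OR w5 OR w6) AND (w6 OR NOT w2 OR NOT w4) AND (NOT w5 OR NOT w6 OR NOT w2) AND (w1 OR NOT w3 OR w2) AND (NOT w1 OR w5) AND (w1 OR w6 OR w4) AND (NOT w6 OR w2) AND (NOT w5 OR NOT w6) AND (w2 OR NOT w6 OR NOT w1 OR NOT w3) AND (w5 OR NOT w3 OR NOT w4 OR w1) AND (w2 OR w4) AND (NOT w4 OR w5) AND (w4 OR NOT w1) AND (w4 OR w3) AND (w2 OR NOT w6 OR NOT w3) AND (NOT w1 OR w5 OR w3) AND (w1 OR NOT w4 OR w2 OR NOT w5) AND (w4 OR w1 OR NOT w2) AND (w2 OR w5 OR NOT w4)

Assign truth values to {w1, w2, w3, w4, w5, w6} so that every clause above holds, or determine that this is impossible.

Try w1 = true.
Unit clause (w5) forces w5 = true.
Unit clause (NOT w6) forces w6 = false.
Unit clause (w4) forces w4 = true.
Unit clause (NOT w2) forces w2 = false.
No clause remains; w3 is free.

w1: true; w2: false; w3: false; w4: true; w5: true; w6: false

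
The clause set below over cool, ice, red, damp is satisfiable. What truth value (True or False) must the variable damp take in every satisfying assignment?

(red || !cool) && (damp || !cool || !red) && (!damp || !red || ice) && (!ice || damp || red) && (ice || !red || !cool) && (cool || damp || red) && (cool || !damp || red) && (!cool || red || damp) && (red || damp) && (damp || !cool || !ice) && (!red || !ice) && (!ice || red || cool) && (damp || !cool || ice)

False

Suppose damp = true.
Suppose red = true.
From the singleton clause (ice), ice = true.
Now (!ice) is unsatisfied and unit — conflict.
So red must be the other value — set red = false.
From the singleton clause (!cool), cool = false.
Now (cool) is unsatisfied and unit — conflict.
Neither red = true nor red = false works.
So every satisfying assignment has damp = False.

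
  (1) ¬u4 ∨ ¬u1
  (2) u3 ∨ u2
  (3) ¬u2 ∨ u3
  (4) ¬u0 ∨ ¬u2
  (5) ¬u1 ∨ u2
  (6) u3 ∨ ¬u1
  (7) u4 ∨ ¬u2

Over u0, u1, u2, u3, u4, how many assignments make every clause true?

There are 2^5 = 32 truth assignments over (u0, u1, u2, u3, u4).
Split on u2. With u2 = True, the clauses containing u2 are satisfied and ¬u2 drops from the rest; 1 of the 2^4 = 16 assignments to the other variables satisfy what remains.
With u2 = False, by the same count on the reduced clause set, 4 assignments work.
(One model: u0=F, u1=F, u2=F, u3=T, u4=F.)
Total: 1 + 4 = 5.

5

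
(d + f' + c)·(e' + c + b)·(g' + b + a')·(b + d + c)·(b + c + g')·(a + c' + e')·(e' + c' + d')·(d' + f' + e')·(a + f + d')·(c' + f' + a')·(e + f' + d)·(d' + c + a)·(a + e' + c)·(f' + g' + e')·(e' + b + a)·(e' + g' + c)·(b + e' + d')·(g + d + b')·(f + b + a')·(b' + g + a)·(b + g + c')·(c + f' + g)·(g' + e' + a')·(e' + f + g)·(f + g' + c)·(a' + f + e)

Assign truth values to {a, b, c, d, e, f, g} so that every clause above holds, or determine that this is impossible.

Branch on d: set d = 1.
Branch on e: set e = 0.
Branch on a: set a = 1.
Unit clause (f) forces f = 1.
Unit clause (c') forces c = 0.
Unit clause (g) forces g = 1.
Unit clause (b) forces b = 1.
This assignment satisfies each clause.

a: 1,  b: 1,  c: 0,  d: 1,  e: 0,  f: 1,  g: 1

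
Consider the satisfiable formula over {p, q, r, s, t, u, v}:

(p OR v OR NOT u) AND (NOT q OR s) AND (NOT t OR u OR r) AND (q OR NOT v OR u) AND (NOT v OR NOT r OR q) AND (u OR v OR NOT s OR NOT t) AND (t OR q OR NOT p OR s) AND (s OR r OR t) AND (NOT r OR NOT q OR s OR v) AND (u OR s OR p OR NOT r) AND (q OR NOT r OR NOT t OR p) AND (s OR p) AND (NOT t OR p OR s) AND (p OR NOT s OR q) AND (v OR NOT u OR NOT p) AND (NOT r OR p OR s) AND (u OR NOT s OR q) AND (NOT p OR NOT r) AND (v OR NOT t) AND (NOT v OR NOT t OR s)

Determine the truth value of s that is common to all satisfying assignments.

True

Suppose s = false.
(NOT q) alone gives q = false.
(p) alone gives p = true.
(t) alone gives t = true.
(NOT r) alone gives r = false.
(u) alone gives u = true.
(v) alone gives v = true.
But (NOT v) is also a unit clause — contradiction.
So every satisfying assignment has s = True.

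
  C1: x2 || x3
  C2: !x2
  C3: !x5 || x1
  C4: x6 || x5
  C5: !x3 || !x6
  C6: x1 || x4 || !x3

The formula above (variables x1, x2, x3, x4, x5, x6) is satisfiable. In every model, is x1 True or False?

True

Suppose x1 = false.
From the singleton clause (!x2), x2 = false.
From the singleton clause (x3), x3 = true.
From the singleton clause (!x5), x5 = false.
From the singleton clause (x6), x6 = true.
That conflicts with the unit clause (!x6).
So every satisfying assignment has x1 = True.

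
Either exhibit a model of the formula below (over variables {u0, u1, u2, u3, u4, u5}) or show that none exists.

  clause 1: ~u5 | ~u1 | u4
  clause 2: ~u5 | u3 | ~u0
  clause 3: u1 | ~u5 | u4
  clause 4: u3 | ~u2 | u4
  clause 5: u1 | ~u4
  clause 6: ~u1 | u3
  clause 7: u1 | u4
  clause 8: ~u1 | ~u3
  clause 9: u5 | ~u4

Case u1 = 1:
Unit clause (u3) forces u3 = 1.
That conflicts with the unit clause (~u3).
Backtrack on u1: now try u1 = 0.
Unit clause (~u4) forces u4 = 0.
That conflicts with the unit clause (u4).
Either choice for u1 ends in contradiction.

UNSATISFIABLE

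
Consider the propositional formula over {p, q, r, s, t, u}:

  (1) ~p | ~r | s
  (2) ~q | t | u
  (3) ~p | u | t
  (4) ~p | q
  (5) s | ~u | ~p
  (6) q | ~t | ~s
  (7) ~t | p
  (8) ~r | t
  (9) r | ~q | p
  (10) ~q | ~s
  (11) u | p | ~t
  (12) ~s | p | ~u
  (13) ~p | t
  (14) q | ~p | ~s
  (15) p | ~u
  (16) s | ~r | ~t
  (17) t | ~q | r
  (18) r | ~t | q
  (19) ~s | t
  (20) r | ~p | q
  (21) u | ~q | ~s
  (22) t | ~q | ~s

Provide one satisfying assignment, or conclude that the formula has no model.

p: 0, q: 0, r: 0, s: 0, t: 0, u: 0

Case p = 0:
Unit clause (~t) forces t = 0.
Unit clause (~r) forces r = 0.
Unit clause (~q) forces q = 0.
Unit clause (~u) forces u = 0.
Unit clause (~s) forces s = 0.
This assignment satisfies each clause.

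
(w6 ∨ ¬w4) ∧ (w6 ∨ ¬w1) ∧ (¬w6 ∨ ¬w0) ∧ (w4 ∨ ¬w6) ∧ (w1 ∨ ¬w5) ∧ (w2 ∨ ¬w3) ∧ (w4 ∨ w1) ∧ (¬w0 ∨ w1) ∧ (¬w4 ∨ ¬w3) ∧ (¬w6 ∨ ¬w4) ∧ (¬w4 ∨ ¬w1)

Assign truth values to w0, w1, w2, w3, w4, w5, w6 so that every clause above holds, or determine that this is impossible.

UNSATISFIABLE

Case w6 = True:
The clause (¬w0) is unit, so w0 = False.
The clause (w4) is unit, so w4 = True.
Now (¬w4) is unsatisfied and unit — conflict.
Undo w6 and try w6 = False.
The clause (¬w4) is unit, so w4 = False.
The clause (¬w1) is unit, so w1 = False.
Now (w1) is unsatisfied and unit — conflict.
Neither w6 = True nor w6 = False works.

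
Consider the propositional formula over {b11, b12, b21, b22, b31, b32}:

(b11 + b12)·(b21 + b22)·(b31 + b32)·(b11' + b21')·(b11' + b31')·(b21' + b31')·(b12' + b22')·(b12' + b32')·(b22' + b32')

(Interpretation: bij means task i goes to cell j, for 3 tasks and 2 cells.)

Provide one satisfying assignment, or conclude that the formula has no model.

Branch on b11: set b11 = 1.
From the singleton clause (b21'), b21 = 0.
From the singleton clause (b22), b22 = 1.
From the singleton clause (b31'), b31 = 0.
From the singleton clause (b32), b32 = 1.
That conflicts with the unit clause (b32').
Undo b11 and try b11 = 0.
From the singleton clause (b12), b12 = 1.
From the singleton clause (b22'), b22 = 0.
From the singleton clause (b21), b21 = 1.
From the singleton clause (b31'), b31 = 0.
From the singleton clause (b32), b32 = 1.
That conflicts with the unit clause (b32').
Neither b11 = 1 nor b11 = 0 works.

UNSATISFIABLE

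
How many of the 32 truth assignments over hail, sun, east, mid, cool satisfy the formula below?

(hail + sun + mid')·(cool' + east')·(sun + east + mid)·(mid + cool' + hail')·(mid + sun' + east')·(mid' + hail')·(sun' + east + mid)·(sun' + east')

4

There are 2^5 = 32 truth assignments over (hail, sun, east, mid, cool).
Split on cool. With cool = 1, the clauses containing cool are satisfied and cool' drops from the rest; 1 of the 2^4 = 16 assignments to the other variables satisfy what remains.
With cool = 0, by the same count on the reduced clause set, 3 assignments work.
(One model: hail=F, sun=F, east=T, mid=F, cool=F.)
Total: 1 + 3 = 4.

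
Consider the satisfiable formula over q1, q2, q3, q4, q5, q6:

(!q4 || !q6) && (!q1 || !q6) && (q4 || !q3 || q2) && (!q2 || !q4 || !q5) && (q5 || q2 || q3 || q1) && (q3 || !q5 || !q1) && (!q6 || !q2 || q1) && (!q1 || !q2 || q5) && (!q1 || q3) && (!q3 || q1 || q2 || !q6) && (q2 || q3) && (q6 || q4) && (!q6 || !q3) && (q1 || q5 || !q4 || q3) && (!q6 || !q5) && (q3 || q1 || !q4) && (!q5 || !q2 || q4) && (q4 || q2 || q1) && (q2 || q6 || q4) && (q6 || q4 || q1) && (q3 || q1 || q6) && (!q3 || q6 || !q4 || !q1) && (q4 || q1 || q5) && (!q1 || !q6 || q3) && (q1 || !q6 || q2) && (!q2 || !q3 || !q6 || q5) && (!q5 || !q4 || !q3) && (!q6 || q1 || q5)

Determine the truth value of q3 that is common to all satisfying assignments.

True

Suppose q3 = false.
The clause (!q1) is unit, so q1 = false.
The clause (q2) is unit, so q2 = true.
The clause (!q6) is unit, so q6 = false.
That conflicts with the unit clause (q6).
So every satisfying assignment has q3 = True.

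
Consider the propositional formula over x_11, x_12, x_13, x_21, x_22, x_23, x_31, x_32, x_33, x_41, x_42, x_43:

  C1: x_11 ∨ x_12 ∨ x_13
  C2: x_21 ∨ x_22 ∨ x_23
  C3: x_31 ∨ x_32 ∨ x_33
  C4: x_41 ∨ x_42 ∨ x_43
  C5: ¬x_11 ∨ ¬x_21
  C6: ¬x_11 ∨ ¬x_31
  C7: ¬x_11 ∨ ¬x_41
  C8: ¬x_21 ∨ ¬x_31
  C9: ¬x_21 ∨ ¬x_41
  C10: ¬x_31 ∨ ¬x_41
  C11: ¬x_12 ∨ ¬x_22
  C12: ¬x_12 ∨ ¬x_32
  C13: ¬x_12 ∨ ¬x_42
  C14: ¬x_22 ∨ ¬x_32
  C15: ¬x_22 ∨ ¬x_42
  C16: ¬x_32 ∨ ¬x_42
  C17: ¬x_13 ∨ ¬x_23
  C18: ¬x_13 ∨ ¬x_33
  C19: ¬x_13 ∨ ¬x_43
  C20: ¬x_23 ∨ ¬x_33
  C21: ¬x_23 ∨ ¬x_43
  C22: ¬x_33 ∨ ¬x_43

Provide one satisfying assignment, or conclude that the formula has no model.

Suppose x_11 = False.
Suppose x_12 = True.
The clause (¬x_22) is unit, so x_22 = False.
The clause (¬x_32) is unit, so x_32 = False.
The clause (¬x_42) is unit, so x_42 = False.
Suppose x_21 = True.
The clause (¬x_31) is unit, so x_31 = False.
The clause (x_33) is unit, so x_33 = True.
The clause (¬x_41) is unit, so x_41 = False.
The clause (x_43) is unit, so x_43 = True.
That conflicts with the unit clause (¬x_43).
Backtrack on x_21: now try x_21 = False.
The clause (x_23) is unit, so x_23 = True.
The clause (¬x_13) is unit, so x_13 = False.
The clause (¬x_33) is unit, so x_33 = False.
The clause (x_31) is unit, so x_31 = True.
The clause (¬x_41) is unit, so x_41 = False.
The clause (x_43) is unit, so x_43 = True.
That conflicts with the unit clause (¬x_43).
Both values of x_21 lead to a conflict.
Backtrack on x_12: now try x_12 = False.
The clause (x_13) is unit, so x_13 = True.
The clause (¬x_23) is unit, so x_23 = False.
The clause (¬x_33) is unit, so x_33 = False.
The clause (¬x_43) is unit, so x_43 = False.
Suppose x_21 = True.
The clause (¬x_31) is unit, so x_31 = False.
The clause (x_32) is unit, so x_32 = True.
The clause (¬x_41) is unit, so x_41 = False.
The clause (x_42) is unit, so x_42 = True.
That conflicts with the unit clause (¬x_42).
Backtrack on x_21: now try x_21 = False.
The clause (x_22) is unit, so x_22 = True.
The clause (¬x_32) is unit, so x_32 = False.
The clause (x_31) is unit, so x_31 = True.
The clause (¬x_41) is unit, so x_41 = False.
The clause (x_42) is unit, so x_42 = True.
That conflicts with the unit clause (¬x_42).
Both values of x_21 lead to a conflict.
Both values of x_12 lead to a conflict.
Backtrack on x_11: now try x_11 = True.
The clause (¬x_21) is unit, so x_21 = False.
The clause (¬x_31) is unit, so x_31 = False.
The clause (¬x_41) is unit, so x_41 = False.
Suppose x_22 = True.
The clause (¬x_12) is unit, so x_12 = False.
The clause (¬x_32) is unit, so x_32 = False.
The clause (x_33) is unit, so x_33 = True.
The clause (¬x_42) is unit, so x_42 = False.
The clause (x_43) is unit, so x_43 = True.
That conflicts with the unit clause (¬x_43).
Backtrack on x_22: now try x_22 = False.
The clause (x_23) is unit, so x_23 = True.
The clause (¬x_13) is unit, so x_13 = False.
The clause (¬x_33) is unit, so x_33 = False.
The clause (x_32) is unit, so x_32 = True.
The clause (¬x_12) is unit, so x_12 = False.
The clause (¬x_42) is unit, so x_42 = False.
The clause (x_43) is unit, so x_43 = True.
That conflicts with the unit clause (¬x_43).
Both values of x_22 lead to a conflict.
Both values of x_11 lead to a conflict.

UNSATISFIABLE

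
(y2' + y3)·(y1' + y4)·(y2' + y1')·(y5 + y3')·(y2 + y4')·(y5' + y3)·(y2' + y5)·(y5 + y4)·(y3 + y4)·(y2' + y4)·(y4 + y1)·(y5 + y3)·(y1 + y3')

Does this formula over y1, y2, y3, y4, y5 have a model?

Suppose y2 = 0.
(y4') alone gives y4 = 0.
(y1') alone gives y1 = 0.
But (y1) is also a unit clause — contradiction.
Backtrack on y2: now try y2 = 1.
(y3) alone gives y3 = 1.
(y1') alone gives y1 = 0.
But (y1) is also a unit clause — contradiction.
Both values of y2 lead to a conflict.
No assignment satisfies every clause.

No, unsatisfiable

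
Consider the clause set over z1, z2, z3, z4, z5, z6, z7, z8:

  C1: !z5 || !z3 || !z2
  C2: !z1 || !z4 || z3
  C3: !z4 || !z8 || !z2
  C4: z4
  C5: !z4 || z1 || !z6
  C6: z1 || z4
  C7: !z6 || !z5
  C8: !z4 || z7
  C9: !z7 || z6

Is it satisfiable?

The clause (z4) is unit, so z4 = true.
The clause (z7) is unit, so z7 = true.
The clause (z6) is unit, so z6 = true.
The clause (z1) is unit, so z1 = true.
The clause (z3) is unit, so z3 = true.
The clause (!z5) is unit, so z5 = false.
Branch on z8: set z8 = true.
The clause (!z2) is unit, so z2 = false.
Every clause now holds.
A satisfying assignment: z1: true; z2: false; z3: true; z4: true; z5: false; z6: true; z7: true; z8: true.

Yes, satisfiable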